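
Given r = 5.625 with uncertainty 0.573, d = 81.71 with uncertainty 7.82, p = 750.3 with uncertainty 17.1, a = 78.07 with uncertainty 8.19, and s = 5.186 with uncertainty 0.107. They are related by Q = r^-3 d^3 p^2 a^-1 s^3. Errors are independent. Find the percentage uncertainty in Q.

Q is a product of powers, so relative uncertainties combine in quadrature:
  (-3·δr/r)² = (-3×0.102)² = 0.0934;  (3·δd/d)² = (3×0.0957)² = 0.0824;  (2·δp/p)² = (2×0.0228)² = 0.00208;  (-1·δa/a)² = (-1×0.105)² = 0.0110;  (3·δs/s)² = (3×0.0206)² = 0.00383
δQ/Q = √(0.193) = 0.439

43.9%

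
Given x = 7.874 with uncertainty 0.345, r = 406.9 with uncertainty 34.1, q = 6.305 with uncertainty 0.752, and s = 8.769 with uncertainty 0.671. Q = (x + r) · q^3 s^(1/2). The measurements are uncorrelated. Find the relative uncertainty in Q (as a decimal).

0.369

Let u = x + r = 414.8. δu = √(δx² + δr²) = √(0.119 + 1160) = 34.1, so δu/u = 0.0822.
Q is then a monomial in u, q, s:
δQ/Q = √((δu/u)² + (3·δq/q)² + (½·δs/s)²) = √(0.00676 + 0.128 + 0.00146) = 0.369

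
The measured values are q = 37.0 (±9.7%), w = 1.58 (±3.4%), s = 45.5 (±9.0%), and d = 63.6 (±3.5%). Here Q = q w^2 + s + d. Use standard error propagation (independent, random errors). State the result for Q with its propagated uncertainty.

201 ± 11.9

Let p = q·w^2 = 92.4. δp/p = √((1·δq/q)² + (2·δw/w)²) = √(0.00941 + 0.00462) = 0.118, so δp = 10.9.
Q = p + s + d: δQ = √(δp² + δs² + δd²) = √(120 + 16.8 + 4.96) = 11.9
Q = 201.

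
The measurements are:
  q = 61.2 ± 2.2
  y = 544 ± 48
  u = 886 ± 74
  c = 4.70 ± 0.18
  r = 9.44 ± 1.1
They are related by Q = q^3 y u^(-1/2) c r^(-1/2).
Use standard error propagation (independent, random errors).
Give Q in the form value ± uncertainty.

(6.41 ± 1.03) × 10^6

Products/powers → add relative errors in quadrature, weighted by exponent:
  (3·δq/q)² = (3×0.0359)² = 0.0116;  (1·δy/y)² = (1×0.0882)² = 0.00779;  (−½·δu/u)² = (-0.5×0.0835)² = 0.00174;  (1·δc/c)² = (1×0.0383)² = 0.00147;  (−½·δr/r)² = (-0.5×0.117)² = 0.00339
δQ/Q = √(0.0260) = 0.161
Q = 6.41e+06, so δQ = 0.161 × 6.41e+06 = 1.03e+06.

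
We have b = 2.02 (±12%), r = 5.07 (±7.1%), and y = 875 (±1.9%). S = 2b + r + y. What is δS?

16.6

Sums and differences: (δS)² = Σ (cᵢ δxᵢ)².
  (2·δb)² = 0.235;  (δr)² = 0.130;  (δy)² = 276
δS = √(277) = 16.6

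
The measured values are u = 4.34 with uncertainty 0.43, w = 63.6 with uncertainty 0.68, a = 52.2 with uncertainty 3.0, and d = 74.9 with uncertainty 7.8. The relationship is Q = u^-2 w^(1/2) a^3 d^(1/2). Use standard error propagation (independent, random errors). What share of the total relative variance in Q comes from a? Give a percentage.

41.4%

(δQ/Q)² = (-2·δu/u)² + (½·δw/w)² + (3·δa/a)² + (½·δd/d)²
  u term: (-2×0.0991)² = 0.0393
  w term: (0.5×0.0107)² = 2.86e-05
  a term: (3×0.0575)² = 0.0297
  d term: (0.5×0.104)² = 0.00271
Total = 0.0717. Share from a = 0.0297/0.0717 = 0.414.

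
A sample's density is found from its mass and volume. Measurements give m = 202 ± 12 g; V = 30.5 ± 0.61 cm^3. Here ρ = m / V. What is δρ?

0.415 g/cm^3

Products/powers → add relative errors in quadrature, weighted by exponent:
  (1·δm/m)² = (1×0.0594)² = 0.00353;  (-1·δV/V)² = (-1×0.0200)² = 0.000400
δρ/ρ = √(0.00393) = 0.0627
ρ = 6.62 g/cm^3, so δρ = 0.0627 × 6.62 = 0.415 g/cm^3.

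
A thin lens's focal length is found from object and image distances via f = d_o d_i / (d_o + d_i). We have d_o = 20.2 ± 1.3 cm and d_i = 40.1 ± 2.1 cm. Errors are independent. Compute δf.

∂f/∂d_o = (d_i/(d_o+d_i))² = 0.442;  ∂f/∂d_i = (d_o/(d_o+d_i))² = 0.112
δf = √((∂f/∂d_o · δd_o)² + (∂f/∂d_i · δd_i)²) = √(0.331 + 0.0555) = 0.621 cm

0.621 cm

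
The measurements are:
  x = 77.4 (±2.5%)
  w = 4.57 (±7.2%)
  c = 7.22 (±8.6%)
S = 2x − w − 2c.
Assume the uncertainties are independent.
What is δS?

For a sum/difference, combine absolute errors in quadrature:
  (2·δx)² = 15.0;  (δw)² = 0.108;  (2·δc)² = 1.54
δS = √(16.6) = 4.08

4.08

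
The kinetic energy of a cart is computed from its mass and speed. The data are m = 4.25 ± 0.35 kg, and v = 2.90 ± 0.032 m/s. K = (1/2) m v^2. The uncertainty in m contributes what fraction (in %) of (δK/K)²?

(δK/K)² = (1·δm/m)² + (2·δv/v)²
  m term: (1×0.0824)² = 0.00678
  v term: (2×0.0110)² = 0.000487
Total = 0.00727. Share from m = 0.00678/0.00727 = 0.933.

93.3%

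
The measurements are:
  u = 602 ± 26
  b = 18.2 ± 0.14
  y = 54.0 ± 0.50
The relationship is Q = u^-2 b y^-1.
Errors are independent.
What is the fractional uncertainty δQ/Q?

0.0872

Relative error in a monomial: (δQ/Q)² = Σ (nᵢ · δxᵢ/xᵢ)².
  (-2·δu/u)² = (-2×0.0432)² = 0.00746;  (1·δb/b)² = (1×0.00769)² = 5.92e-05;  (-1·δy/y)² = (-1×0.00926)² = 8.57e-05
δQ/Q = √(0.00761) = 0.0872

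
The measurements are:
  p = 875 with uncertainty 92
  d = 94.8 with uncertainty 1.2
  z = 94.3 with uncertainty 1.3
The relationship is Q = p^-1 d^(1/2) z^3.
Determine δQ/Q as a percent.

11.3%

Products/powers → add relative errors in quadrature, weighted by exponent:
  (-1·δp/p)² = (-1×0.105)² = 0.0111;  (½·δd/d)² = (0.5×0.0127)² = 4.01e-05;  (3·δz/z)² = (3×0.0138)² = 0.00171
δQ/Q = √(0.0128) = 0.113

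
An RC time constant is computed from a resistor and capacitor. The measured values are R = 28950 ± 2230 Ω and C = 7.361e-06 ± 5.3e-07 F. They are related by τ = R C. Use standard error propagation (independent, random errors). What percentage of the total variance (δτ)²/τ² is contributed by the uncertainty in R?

(δτ/τ)² = (1·δR/R)² + (1·δC/C)²
  R term: (1×0.0770)² = 0.00593
  C term: (1×0.0720)² = 0.00518
Total = 0.0111. Share from R = 0.00593/0.0111 = 0.534.

53.4%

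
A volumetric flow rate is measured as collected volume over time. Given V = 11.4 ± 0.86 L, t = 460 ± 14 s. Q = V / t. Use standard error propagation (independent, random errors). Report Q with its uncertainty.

For a monomial Q ∝ V, t^-1, fractional errors add in quadrature:
  (1·δV/V)² = (1×0.0754)² = 0.00569;  (-1·δt/t)² = (-1×0.0304)² = 0.000926
δQ/Q = √(0.00662) = 0.0813
Q = 0.0248 L/s, so δQ = 0.0813 × 0.0248 = 0.00202 L/s.

0.0248 ± 0.00202 L/s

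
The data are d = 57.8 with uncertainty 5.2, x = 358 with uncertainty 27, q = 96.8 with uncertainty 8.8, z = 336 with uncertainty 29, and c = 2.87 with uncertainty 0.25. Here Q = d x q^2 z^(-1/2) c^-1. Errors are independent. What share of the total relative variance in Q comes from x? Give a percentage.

(δQ/Q)² = (1·δd/d)² + (1·δx/x)² + (2·δq/q)² + (−½·δz/z)² + (-1·δc/c)²
  d term: (1×0.0900)² = 0.00809
  x term: (1×0.0754)² = 0.00569
  q term: (2×0.0909)² = 0.0331
  z term: (-0.5×0.0863)² = 0.00186
  c term: (-1×0.0871)² = 0.00759
Total = 0.0563. Share from x = 0.00569/0.0563 = 0.101.

10.1%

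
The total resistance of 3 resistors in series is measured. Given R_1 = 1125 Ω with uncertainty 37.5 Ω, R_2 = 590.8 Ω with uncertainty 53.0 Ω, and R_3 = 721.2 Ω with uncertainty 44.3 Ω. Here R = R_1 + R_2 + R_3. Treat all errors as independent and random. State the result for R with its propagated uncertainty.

2437 ± 78.6 Ω

Sums and differences: (δR)² = Σ (cᵢ δxᵢ)².
  (δR_1)² = 1410;  (δR_2)² = 2810;  (δR_3)² = 1960
δR = √(6180) = 78.6 Ω
R = 2437 Ω.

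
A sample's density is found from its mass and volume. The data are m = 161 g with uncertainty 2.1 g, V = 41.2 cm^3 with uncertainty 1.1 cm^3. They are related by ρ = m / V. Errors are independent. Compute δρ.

Each factor contributes (exponent × relative error)² to (δρ/ρ)²:
  (1·δm/m)² = (1×0.0130)² = 0.000170;  (-1·δV/V)² = (-1×0.0267)² = 0.000713
δρ/ρ = √(0.000883) = 0.0297
ρ = 3.91 g/cm^3, so δρ = 0.0297 × 3.91 = 0.116 g/cm^3.

0.116 g/cm^3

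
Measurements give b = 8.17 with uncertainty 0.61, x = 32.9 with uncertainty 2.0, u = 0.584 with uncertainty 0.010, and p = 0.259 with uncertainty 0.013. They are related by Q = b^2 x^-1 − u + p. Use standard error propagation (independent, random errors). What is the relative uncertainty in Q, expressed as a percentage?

19.2%

Let w = b^2·x^-1 = 2.03. δw/w = √((2·δb/b)² + (-1·δx/x)²) = √(0.0223 + 0.00370) = 0.161, so δw = 0.327.
Q = w − u + p: δQ = √(δw² + δu² + δp²) = √(0.107 + 0.000100 + 0.000169) = 0.328
Q = 1.70, so δQ/Q = 0.328/1.70 = 0.192.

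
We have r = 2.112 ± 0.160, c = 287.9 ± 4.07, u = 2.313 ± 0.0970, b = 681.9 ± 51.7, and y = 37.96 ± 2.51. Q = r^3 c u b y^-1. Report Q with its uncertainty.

Q is a product of powers, so relative uncertainties combine in quadrature:
  (3·δr/r)² = (3×0.0758)² = 0.0517;  (1·δc/c)² = (1×0.0141)² = 0.000200;  (1·δu/u)² = (1×0.0419)² = 0.00176;  (1·δb/b)² = (1×0.0758)² = 0.00575;  (-1·δy/y)² = (-1×0.0661)² = 0.00437
δQ/Q = √(0.0637) = 0.252
Q = 112700, so δQ = 0.252 × 112700 = 28400.

112700 ± 28400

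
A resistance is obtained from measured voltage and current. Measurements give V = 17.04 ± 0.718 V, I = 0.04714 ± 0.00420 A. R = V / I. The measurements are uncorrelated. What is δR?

For a monomial R ∝ V, I^-1, fractional errors add in quadrature:
  (1·δV/V)² = (1×0.0421)² = 0.00178;  (-1·δI/I)² = (-1×0.0891)² = 0.00794
δR/R = √(0.00971) = 0.0986
R = 361.5 Ω, so δR = 0.0986 × 361.5 = 35.6 Ω.

35.6 Ω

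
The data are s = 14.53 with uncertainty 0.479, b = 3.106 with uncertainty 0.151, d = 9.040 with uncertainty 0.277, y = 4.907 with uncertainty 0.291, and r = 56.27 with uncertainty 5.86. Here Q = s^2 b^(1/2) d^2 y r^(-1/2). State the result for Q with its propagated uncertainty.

19890 ± 2430

Relative error in a monomial: (δQ/Q)² = Σ (nᵢ · δxᵢ/xᵢ)².
  (2·δs/s)² = (2×0.0330)² = 0.00435;  (½·δb/b)² = (0.5×0.0486)² = 0.000591;  (2·δd/d)² = (2×0.0306)² = 0.00376;  (1·δy/y)² = (1×0.0593)² = 0.00352;  (−½·δr/r)² = (-0.5×0.104)² = 0.00271
δQ/Q = √(0.0149) = 0.122
Q = 19890, so δQ = 0.122 × 19890 = 2430.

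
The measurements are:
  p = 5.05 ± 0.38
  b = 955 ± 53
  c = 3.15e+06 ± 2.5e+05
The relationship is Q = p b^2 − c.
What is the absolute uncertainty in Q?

6.66e+05

Let w = p·b^2 = 4.61e+06. δw/w = √((1·δp/p)² + (2·δb/b)²) = √(0.00566 + 0.0123) = 0.134, so δw = 6.18e+05.
Q = w − c: δQ = √(δw² + δc²) = √(3.81e+11 + 6.25e+10) = 6.66e+05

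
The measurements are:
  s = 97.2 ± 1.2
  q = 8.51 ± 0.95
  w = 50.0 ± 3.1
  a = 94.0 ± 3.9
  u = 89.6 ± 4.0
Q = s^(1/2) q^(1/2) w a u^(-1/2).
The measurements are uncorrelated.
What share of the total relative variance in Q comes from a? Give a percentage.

18.7%

(δQ/Q)² = (½·δs/s)² + (½·δq/q)² + (1·δw/w)² + (1·δa/a)² + (−½·δu/u)²
  s term: (0.5×0.0123)² = 3.81e-05
  q term: (0.5×0.112)² = 0.00312
  w term: (1×0.0620)² = 0.00384
  a term: (1×0.0415)² = 0.00172
  u term: (-0.5×0.0446)² = 0.000498
Total = 0.00922. Share from a = 0.00172/0.00922 = 0.187.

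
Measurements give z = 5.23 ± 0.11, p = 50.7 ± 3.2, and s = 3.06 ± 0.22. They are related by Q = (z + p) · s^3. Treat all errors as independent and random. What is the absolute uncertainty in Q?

358

Let u = z + p = 55.9. δu = √(δz² + δp²) = √(0.0121 + 10.2) = 3.20, so δu/u = 0.0572.
Q is then a monomial in u, s:
δQ/Q = √((δu/u)² + (3·δs/s)²) = √(0.00328 + 0.0465) = 0.223
Q = 1600, so δQ = 0.223 × 1600 = 358.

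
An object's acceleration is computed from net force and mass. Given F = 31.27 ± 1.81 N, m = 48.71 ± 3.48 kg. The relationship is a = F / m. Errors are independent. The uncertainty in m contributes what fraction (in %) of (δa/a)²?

(δa/a)² = (1·δF/F)² + (-1·δm/m)²
  F term: (1×0.0579)² = 0.00335
  m term: (-1×0.0714)² = 0.00510
Total = 0.00845. Share from m = 0.00510/0.00845 = 0.604.

60.4%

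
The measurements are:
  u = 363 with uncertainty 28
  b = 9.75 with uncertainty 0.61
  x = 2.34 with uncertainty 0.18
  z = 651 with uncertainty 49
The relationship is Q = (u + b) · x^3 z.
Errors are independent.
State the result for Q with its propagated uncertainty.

Let w = u + b = 373. δw = √(δu² + δb²) = √(784 + 0.372) = 28.0, so δw/w = 0.0751.
Q is then a monomial in w, x, z:
δQ/Q = √((δw/w)² + (3·δx/x)² + (1·δz/z)²) = √(0.00565 + 0.0533 + 0.00567) = 0.254
Q = 3.11e+06, so δQ = 0.254 × 3.11e+06 = 7.9e+05.

(3.11 ± 0.790) × 10^6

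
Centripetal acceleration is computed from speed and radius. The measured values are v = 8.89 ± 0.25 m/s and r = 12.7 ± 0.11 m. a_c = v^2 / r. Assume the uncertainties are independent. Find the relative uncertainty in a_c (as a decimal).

a_c is a product of powers, so relative uncertainties combine in quadrature:
  (2·δv/v)² = (2×0.0281)² = 0.00316;  (-1·δr/r)² = (-1×0.00866)² = 7.5e-05
δa_c/a_c = √(0.00324) = 0.0569

0.0569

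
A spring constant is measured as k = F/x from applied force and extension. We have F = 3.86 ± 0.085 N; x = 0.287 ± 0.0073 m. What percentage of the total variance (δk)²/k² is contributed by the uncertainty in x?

(δk/k)² = (1·δF/F)² + (-1·δx/x)²
  F term: (1×0.0220)² = 0.000485
  x term: (-1×0.0254)² = 0.000647
Total = 0.00113. Share from x = 0.000647/0.00113 = 0.572.

57.2%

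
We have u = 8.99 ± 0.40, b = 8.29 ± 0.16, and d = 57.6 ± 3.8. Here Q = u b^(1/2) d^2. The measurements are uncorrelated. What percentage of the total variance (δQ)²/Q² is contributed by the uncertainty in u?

(δQ/Q)² = (1·δu/u)² + (½·δb/b)² + (2·δd/d)²
  u term: (1×0.0445)² = 0.00198
  b term: (0.5×0.0193)² = 9.31e-05
  d term: (2×0.0660)² = 0.0174
Total = 0.0195. Share from u = 0.00198/0.0195 = 0.102.

10.2%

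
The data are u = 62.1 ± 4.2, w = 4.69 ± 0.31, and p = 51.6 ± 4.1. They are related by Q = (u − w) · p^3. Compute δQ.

Let h = u − w = 57.4. δh = √(δu² + δw²) = √(17.6 + 0.0961) = 4.21, so δh/h = 0.0734.
Q is then a monomial in h, p:
δQ/Q = √((δh/h)² + (3·δp/p)²) = √(0.00538 + 0.0568) = 0.249
Q = 7.89e+06, so δQ = 0.249 × 7.89e+06 = 1.97e+06.

1.97e+06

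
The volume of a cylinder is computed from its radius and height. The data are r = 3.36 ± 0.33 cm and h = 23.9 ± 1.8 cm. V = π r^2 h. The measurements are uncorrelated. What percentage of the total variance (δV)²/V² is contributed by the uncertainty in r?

87.2%

(δV/V)² = (2·δr/r)² + (1·δh/h)²
  r term: (2×0.0982)² = 0.0386
  h term: (1×0.0753)² = 0.00567
Total = 0.0443. Share from r = 0.0386/0.0443 = 0.872.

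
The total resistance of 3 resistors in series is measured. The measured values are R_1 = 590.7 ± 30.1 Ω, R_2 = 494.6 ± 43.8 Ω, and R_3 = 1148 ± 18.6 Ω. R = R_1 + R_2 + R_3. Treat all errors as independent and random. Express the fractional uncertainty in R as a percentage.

Absolute uncertainties add in quadrature for a linear combination:
  (δR_1)² = 906;  (δR_2)² = 1920;  (δR_3)² = 346
δR = √(3170) = 56.3 Ω
R = 2233 Ω, so δR/R = 56.3/2233 = 0.0252.

2.52%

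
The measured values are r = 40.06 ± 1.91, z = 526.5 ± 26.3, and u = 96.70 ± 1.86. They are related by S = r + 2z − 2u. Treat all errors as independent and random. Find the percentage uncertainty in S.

5.87%

Each term contributes (cᵢ δxᵢ)² to (δS)²:
  (δr)² = 3.65;  (2·δz)² = 2770;  (2·δu)² = 13.8
δS = √(2780) = 52.8
S = 899.7, so δS/S = 52.8/899.7 = 0.0587.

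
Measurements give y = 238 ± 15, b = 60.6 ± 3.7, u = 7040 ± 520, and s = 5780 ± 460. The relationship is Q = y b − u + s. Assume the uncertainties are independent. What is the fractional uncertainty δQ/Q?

Let p = y·b = 14400. δp/p = √((1·δy/y)² + (1·δb/b)²) = √(0.00397 + 0.00373) = 0.0877, so δp = 1270.
Q = p − u + s: δQ = √(δp² + δu² + δs²) = √(1.6e+06 + 2.7e+05 + 2.12e+05) = 1440
Q = 13200, so δQ/Q = 1440/13200 = 0.110.

0.110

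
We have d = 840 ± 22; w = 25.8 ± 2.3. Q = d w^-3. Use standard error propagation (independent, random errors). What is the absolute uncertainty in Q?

For a monomial Q ∝ d, w^-3, fractional errors add in quadrature:
  (1·δd/d)² = (1×0.0262)² = 0.000686;  (-3·δw/w)² = (-3×0.0891)² = 0.0715
δQ/Q = √(0.0722) = 0.269
Q = 0.0489, so δQ = 0.269 × 0.0489 = 0.0131.

0.0131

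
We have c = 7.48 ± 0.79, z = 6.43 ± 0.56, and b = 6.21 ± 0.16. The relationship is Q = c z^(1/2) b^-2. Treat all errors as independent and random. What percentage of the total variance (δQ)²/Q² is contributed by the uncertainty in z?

12.1%

(δQ/Q)² = (1·δc/c)² + (½·δz/z)² + (-2·δb/b)²
  c term: (1×0.106)² = 0.0112
  z term: (0.5×0.0871)² = 0.00190
  b term: (-2×0.0258)² = 0.00266
Total = 0.0157. Share from z = 0.00190/0.0157 = 0.121.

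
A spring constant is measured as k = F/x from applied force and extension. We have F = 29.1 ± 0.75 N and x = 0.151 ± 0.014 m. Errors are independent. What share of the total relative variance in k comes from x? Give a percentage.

(δk/k)² = (1·δF/F)² + (-1·δx/x)²
  F term: (1×0.0258)² = 0.000664
  x term: (-1×0.0927)² = 0.00860
Total = 0.00926. Share from x = 0.00860/0.00926 = 0.928.

92.8%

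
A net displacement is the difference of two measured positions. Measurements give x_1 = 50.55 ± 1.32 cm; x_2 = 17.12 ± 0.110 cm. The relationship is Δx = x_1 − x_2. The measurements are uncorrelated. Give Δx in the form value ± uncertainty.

33.43 ± 1.32 cm

Each term contributes (cᵢ δxᵢ)² to (δΔx)²:
  (δx_1)² = 1.74;  (δx_2)² = 0.0121
δΔx = √(1.75) = 1.32 cm
Δx = 33.43 cm.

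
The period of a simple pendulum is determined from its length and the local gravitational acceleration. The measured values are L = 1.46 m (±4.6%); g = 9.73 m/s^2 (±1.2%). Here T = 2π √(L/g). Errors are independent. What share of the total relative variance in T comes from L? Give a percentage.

(δT/T)² = (½·δL/L)² + (−½·δg/g)²
  L term: (0.5×0.0460)² = 0.000529
  g term: (-0.5×0.0120)² = 3.6e-05
Total = 0.000565. Share from L = 0.000529/0.000565 = 0.936.

93.6%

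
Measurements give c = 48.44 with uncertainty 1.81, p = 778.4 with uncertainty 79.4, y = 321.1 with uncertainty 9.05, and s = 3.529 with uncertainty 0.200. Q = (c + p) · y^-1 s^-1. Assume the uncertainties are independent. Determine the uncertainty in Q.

0.0839

Let u = c + p = 826.8. δu = √(δc² + δp²) = √(3.28 + 6300) = 79.4, so δu/u = 0.0961.
Q is then a monomial in u, y, s:
δQ/Q = √((δu/u)² + (-1·δy/y)² + (-1·δs/s)²) = √(0.00923 + 0.000794 + 0.00321) = 0.115
Q = 0.7297, so δQ = 0.115 × 0.7297 = 0.0839.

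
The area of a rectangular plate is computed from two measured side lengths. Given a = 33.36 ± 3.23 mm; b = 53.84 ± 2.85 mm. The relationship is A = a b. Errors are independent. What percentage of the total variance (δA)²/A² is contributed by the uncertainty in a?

77.0%

(δA/A)² = (1·δa/a)² + (1·δb/b)²
  a term: (1×0.0968)² = 0.00937
  b term: (1×0.0529)² = 0.00280
Total = 0.0122. Share from a = 0.00937/0.0122 = 0.770.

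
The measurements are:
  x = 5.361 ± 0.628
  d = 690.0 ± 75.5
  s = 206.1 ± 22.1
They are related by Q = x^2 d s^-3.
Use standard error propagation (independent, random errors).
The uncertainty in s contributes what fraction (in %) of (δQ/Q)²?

60.7%

(δQ/Q)² = (2·δx/x)² + (1·δd/d)² + (-3·δs/s)²
  x term: (2×0.117)² = 0.0549
  d term: (1×0.109)² = 0.0120
  s term: (-3×0.107)² = 0.103
Total = 0.170. Share from s = 0.103/0.170 = 0.607.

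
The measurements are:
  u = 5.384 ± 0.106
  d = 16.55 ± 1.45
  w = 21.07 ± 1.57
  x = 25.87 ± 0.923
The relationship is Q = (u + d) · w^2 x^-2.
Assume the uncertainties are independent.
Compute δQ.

2.59

Let h = u + d = 21.93. δh = √(δu² + δd²) = √(0.0112 + 2.10) = 1.45, so δh/h = 0.0663.
Q is then a monomial in h, w, x:
δQ/Q = √((δh/h)² + (2·δw/w)² + (-2·δx/x)²) = √(0.00439 + 0.0222 + 0.00509) = 0.178
Q = 14.55, so δQ = 0.178 × 14.55 = 2.59.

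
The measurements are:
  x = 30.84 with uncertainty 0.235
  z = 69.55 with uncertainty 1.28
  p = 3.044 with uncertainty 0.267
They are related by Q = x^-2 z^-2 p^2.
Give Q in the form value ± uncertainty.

(2.014 ± 0.362) × 10^-6

Since Q is a product/quotient, work with relative uncertainties:
  (-2·δx/x)² = (-2×0.00762)² = 0.000232;  (-2·δz/z)² = (-2×0.0184)² = 0.00135;  (2·δp/p)² = (2×0.0877)² = 0.0308
δQ/Q = √(0.0324) = 0.180
Q = 2.014e-06, so δQ = 0.180 × 2.014e-06 = 3.62e-07.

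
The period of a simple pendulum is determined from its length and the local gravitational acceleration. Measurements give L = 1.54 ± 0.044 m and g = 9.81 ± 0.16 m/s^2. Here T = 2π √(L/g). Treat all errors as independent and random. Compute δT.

Each factor contributes (exponent × relative error)² to (δT/T)²:
  (½·δL/L)² = (0.5×0.0286)² = 0.000204;  (−½·δg/g)² = (-0.5×0.0163)² = 6.65e-05
δT/T = √(0.000271) = 0.0164
T = 2.49 s, so δT = 0.0164 × 2.49 = 0.0410 s.

0.0410 s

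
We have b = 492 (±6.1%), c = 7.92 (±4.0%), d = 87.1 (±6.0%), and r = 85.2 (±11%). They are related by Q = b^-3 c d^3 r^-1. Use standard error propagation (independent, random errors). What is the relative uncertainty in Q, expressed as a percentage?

28.2%

For a monomial Q ∝ b^-3, c, d^3, r^-1, fractional errors add in quadrature:
  (-3·δb/b)² = (-3×0.0610)² = 0.0335;  (1·δc/c)² = (1×0.0400)² = 0.00160;  (3·δd/d)² = (3×0.0600)² = 0.0324;  (-1·δr/r)² = (-1×0.110)² = 0.0121
δQ/Q = √(0.0796) = 0.282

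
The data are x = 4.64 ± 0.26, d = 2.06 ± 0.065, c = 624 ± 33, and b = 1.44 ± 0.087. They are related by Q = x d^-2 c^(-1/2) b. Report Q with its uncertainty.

0.0630 ± 0.00675

Relative error in a monomial: (δQ/Q)² = Σ (nᵢ · δxᵢ/xᵢ)².
  (1·δx/x)² = (1×0.0560)² = 0.00314;  (-2·δd/d)² = (-2×0.0316)² = 0.00398;  (−½·δc/c)² = (-0.5×0.0529)² = 0.000699;  (1·δb/b)² = (1×0.0604)² = 0.00365
δQ/Q = √(0.0115) = 0.107
Q = 0.0630, so δQ = 0.107 × 0.0630 = 0.00675.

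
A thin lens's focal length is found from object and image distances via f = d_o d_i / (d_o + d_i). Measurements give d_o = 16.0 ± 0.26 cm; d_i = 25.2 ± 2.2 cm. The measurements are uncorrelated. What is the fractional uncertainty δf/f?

∂f/∂d_o = (d_i/(d_o+d_i))² = 0.374;  ∂f/∂d_i = (d_o/(d_o+d_i))² = 0.151
δf = √((∂f/∂d_o · δd_o)² + (∂f/∂d_i · δd_i)²) = √(0.00946 + 0.110) = 0.346 cm
f = 9.79 cm, so δf/f = 0.346/9.79 = 0.0353.

0.0353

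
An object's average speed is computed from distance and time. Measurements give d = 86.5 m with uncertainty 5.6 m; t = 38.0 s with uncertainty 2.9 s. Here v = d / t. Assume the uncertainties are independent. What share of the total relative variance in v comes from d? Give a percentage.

41.8%

(δv/v)² = (1·δd/d)² + (-1·δt/t)²
  d term: (1×0.0647)² = 0.00419
  t term: (-1×0.0763)² = 0.00582
Total = 0.0100. Share from d = 0.00419/0.0100 = 0.418.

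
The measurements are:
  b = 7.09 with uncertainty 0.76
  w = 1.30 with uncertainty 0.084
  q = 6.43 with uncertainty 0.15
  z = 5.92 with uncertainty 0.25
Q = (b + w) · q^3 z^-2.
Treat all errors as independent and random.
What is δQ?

Let u = b + w = 8.39. δu = √(δb² + δw²) = √(0.578 + 0.00706) = 0.765, so δu/u = 0.0911.
Q is then a monomial in u, q, z:
δQ/Q = √((δu/u)² + (3·δq/q)² + (-2·δz/z)²) = √(0.00831 + 0.00490 + 0.00713) = 0.143
Q = 63.6, so δQ = 0.143 × 63.6 = 9.08.

9.08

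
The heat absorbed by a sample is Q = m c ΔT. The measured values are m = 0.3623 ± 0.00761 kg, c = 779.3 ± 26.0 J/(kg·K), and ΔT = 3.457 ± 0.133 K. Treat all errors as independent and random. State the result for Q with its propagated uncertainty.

976.1 ± 53.8 J

Products/powers → add relative errors in quadrature, weighted by exponent:
  (1·δm/m)² = (1×0.0210)² = 0.000441;  (1·δc/c)² = (1×0.0334)² = 0.00111;  (1·δΔT/ΔT)² = (1×0.0385)² = 0.00148
δQ/Q = √(0.00303) = 0.0551
Q = 976.1 J, so δQ = 0.0551 × 976.1 = 53.8 J.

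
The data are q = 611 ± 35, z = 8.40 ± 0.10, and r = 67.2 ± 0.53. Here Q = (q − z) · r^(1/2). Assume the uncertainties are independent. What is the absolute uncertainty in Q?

Let u = q − z = 603. δu = √(δq² + δz²) = √(1220 + 0.0100) = 35.0, so δu/u = 0.0581.
Q is then a monomial in u, r:
δQ/Q = √((δu/u)² + (½·δr/r)²) = √(0.00337 + 1.56e-05) = 0.0582
Q = 4940, so δQ = 0.0582 × 4940 = 288.

288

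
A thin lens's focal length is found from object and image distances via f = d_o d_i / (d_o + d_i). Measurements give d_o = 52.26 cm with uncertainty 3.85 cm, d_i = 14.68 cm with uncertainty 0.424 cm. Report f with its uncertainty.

11.46 ± 0.318 cm

∂f/∂d_o = (d_i/(d_o+d_i))² = 0.0481;  ∂f/∂d_i = (d_o/(d_o+d_i))² = 0.609
δf = √((∂f/∂d_o · δd_o)² + (∂f/∂d_i · δd_i)²) = √(0.0343 + 0.0668) = 0.318 cm
f = 11.46 cm.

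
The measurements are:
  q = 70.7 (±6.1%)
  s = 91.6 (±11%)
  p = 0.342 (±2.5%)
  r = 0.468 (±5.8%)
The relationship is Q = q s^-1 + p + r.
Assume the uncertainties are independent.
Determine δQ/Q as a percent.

Let w = q·s^-1 = 0.772. δw/w = √((1·δq/q)² + (-1·δs/s)²) = √(0.00372 + 0.0121) = 0.126, so δw = 0.0971.
Q = w + p + r: δQ = √(δw² + δp² + δr²) = √(0.00943 + 7.31e-05 + 0.000737) = 0.101
Q = 1.58, so δQ/Q = 0.101/1.58 = 0.0640.

6.40%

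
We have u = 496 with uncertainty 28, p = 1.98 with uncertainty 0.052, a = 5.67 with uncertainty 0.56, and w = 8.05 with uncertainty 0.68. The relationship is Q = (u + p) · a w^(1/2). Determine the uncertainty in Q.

Let h = u + p = 498. δh = √(δu² + δp²) = √(784 + 0.00270) = 28.0, so δh/h = 0.0562.
Q is then a monomial in h, a, w:
δQ/Q = √((δh/h)² + (1·δa/a)² + (½·δw/w)²) = √(0.00316 + 0.00975 + 0.00178) = 0.121
Q = 8010, so δQ = 0.121 × 8010 = 971.

971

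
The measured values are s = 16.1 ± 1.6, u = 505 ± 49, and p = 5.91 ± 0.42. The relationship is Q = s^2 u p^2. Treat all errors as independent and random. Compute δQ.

1.2e+06

For a monomial Q ∝ s^2, u, p^2, fractional errors add in quadrature:
  (2·δs/s)² = (2×0.0994)² = 0.0395;  (1·δu/u)² = (1×0.0970)² = 0.00941;  (2·δp/p)² = (2×0.0711)² = 0.0202
δQ/Q = √(0.0691) = 0.263
Q = 4.57e+06, so δQ = 0.263 × 4.57e+06 = 1.2e+06.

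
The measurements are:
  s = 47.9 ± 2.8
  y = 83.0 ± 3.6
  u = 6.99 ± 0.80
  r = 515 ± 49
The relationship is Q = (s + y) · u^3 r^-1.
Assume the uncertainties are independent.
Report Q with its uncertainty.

Let w = s + y = 131. δw = √(δs² + δy²) = √(7.84 + 13.0) = 4.56, so δw/w = 0.0348.
Q is then a monomial in w, u, r:
δQ/Q = √((δw/w)² + (3·δu/u)² + (-1·δr/r)²) = √(0.00121 + 0.118 + 0.00905) = 0.358
Q = 86.8, so δQ = 0.358 × 86.8 = 31.1.

86.8 ± 31.1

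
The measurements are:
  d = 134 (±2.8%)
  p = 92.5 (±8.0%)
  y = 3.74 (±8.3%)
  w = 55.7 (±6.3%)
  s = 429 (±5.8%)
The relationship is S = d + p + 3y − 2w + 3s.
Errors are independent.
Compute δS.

Sums and differences: (δS)² = Σ (cᵢ δxᵢ)².
  (δd)² = 14.1;  (δp)² = 54.8;  (3·δy)² = 0.867;  (2·δw)² = 49.3;  (3·δs)² = 5570
δS = √(5690) = 75.4

75.4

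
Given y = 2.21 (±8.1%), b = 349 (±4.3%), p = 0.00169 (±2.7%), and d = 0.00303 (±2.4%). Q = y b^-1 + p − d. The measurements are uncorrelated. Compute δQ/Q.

0.118

Let w = y·b^-1 = 0.00633. δw/w = √((1·δy/y)² + (-1·δb/b)²) = √(0.00656 + 0.00185) = 0.0917, so δw = 0.000581.
Q = w + p − d: δQ = √(δw² + δp² + δd²) = √(3.37e-07 + 2.08e-09 + 5.29e-09) = 0.000587
Q = 0.00499, so δQ/Q = 0.000587/0.00499 = 0.118.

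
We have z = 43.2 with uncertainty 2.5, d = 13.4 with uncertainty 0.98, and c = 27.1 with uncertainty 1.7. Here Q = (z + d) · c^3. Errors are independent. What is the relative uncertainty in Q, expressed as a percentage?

Let u = z + d = 56.6. δu = √(δz² + δd²) = √(6.25 + 0.960) = 2.69, so δu/u = 0.0474.
Q is then a monomial in u, c:
δQ/Q = √((δu/u)² + (3·δc/c)²) = √(0.00225 + 0.0354) = 0.194

19.4%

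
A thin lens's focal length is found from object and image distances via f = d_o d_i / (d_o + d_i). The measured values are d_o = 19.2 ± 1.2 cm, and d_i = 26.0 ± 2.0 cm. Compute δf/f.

0.0486

∂f/∂d_o = (d_i/(d_o+d_i))² = 0.331;  ∂f/∂d_i = (d_o/(d_o+d_i))² = 0.180
δf = √((∂f/∂d_o · δd_o)² + (∂f/∂d_i · δd_i)²) = √(0.158 + 0.130) = 0.537 cm
f = 11.0 cm, so δf/f = 0.537/11.0 = 0.0486.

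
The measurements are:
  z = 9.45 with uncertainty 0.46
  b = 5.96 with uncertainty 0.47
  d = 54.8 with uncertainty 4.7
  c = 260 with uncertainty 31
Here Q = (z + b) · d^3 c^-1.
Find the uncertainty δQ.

Let u = z + b = 15.4. δu = √(δz² + δb²) = √(0.212 + 0.221) = 0.658, so δu/u = 0.0427.
Q is then a monomial in u, d, c:
δQ/Q = √((δu/u)² + (3·δd/d)² + (-1·δc/c)²) = √(0.00182 + 0.0662 + 0.0142) = 0.287
Q = 9750, so δQ = 0.287 × 9750 = 2800.

2800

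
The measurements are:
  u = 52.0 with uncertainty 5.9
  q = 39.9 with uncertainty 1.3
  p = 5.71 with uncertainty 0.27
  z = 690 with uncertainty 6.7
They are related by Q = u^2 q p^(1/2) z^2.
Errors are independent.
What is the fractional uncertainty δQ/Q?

Each factor contributes (exponent × relative error)² to (δQ/Q)²:
  (2·δu/u)² = (2×0.113)² = 0.0515;  (1·δq/q)² = (1×0.0326)² = 0.00106;  (½·δp/p)² = (0.5×0.0473)² = 0.000559;  (2·δz/z)² = (2×0.00971)² = 0.000377
δQ/Q = √(0.0535) = 0.231

0.231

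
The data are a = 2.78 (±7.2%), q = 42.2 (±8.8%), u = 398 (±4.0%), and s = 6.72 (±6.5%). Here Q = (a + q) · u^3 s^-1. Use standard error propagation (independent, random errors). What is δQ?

6.73e+07

Let w = a + q = 45.0. δw = √(δa² + δq²) = √(0.0401 + 13.8) = 3.72, so δw/w = 0.0827.
Q is then a monomial in w, u, s:
δQ/Q = √((δw/w)² + (3·δu/u)² + (-1·δs/s)²) = √(0.00684 + 0.0144 + 0.00423) = 0.160
Q = 4.22e+08, so δQ = 0.160 × 4.22e+08 = 6.73e+07.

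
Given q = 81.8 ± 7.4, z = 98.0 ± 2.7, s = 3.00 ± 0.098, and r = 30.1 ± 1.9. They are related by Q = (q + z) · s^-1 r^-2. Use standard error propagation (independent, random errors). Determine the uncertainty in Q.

0.00910

Let u = q + z = 180. δu = √(δq² + δz²) = √(54.8 + 7.29) = 7.88, so δu/u = 0.0438.
Q is then a monomial in u, s, r:
δQ/Q = √((δu/u)² + (-1·δs/s)² + (-2·δr/r)²) = √(0.00192 + 0.00107 + 0.0159) = 0.138
Q = 0.0662, so δQ = 0.138 × 0.0662 = 0.00910.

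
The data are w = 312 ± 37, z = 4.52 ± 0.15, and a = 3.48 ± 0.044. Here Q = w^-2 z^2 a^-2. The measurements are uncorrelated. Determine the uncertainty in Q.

4.29e-06

Each factor contributes (exponent × relative error)² to (δQ/Q)²:
  (-2·δw/w)² = (-2×0.119)² = 0.0563;  (2·δz/z)² = (2×0.0332)² = 0.00441;  (-2·δa/a)² = (-2×0.0126)² = 0.000639
δQ/Q = √(0.0613) = 0.248
Q = 1.73e-05, so δQ = 0.248 × 1.73e-05 = 4.29e-06.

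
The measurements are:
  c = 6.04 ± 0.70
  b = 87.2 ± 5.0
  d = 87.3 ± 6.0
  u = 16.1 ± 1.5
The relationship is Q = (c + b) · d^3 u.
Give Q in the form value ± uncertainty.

(9.99 ± 2.32) × 10^8

Let w = c + b = 93.2. δw = √(δc² + δb²) = √(0.490 + 25.0) = 5.05, so δw/w = 0.0541.
Q is then a monomial in w, d, u:
δQ/Q = √((δw/w)² + (3·δd/d)² + (1·δu/u)²) = √(0.00293 + 0.0425 + 0.00868) = 0.233
Q = 9.99e+08, so δQ = 0.233 × 9.99e+08 = 2.32e+08.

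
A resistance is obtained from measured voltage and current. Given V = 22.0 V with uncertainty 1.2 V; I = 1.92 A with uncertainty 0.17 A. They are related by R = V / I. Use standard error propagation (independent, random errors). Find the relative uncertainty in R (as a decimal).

0.104

For a monomial R ∝ V, I^-1, fractional errors add in quadrature:
  (1·δV/V)² = (1×0.0545)² = 0.00298;  (-1·δI/I)² = (-1×0.0885)² = 0.00784
δR/R = √(0.0108) = 0.104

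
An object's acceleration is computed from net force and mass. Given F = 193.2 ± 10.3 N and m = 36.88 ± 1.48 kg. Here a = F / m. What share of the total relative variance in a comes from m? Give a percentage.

(δa/a)² = (1·δF/F)² + (-1·δm/m)²
  F term: (1×0.0533)² = 0.00284
  m term: (-1×0.0401)² = 0.00161
Total = 0.00445. Share from m = 0.00161/0.00445 = 0.362.

36.2%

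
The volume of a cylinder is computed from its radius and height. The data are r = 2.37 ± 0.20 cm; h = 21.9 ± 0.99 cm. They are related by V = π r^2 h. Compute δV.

67.5 cm^3

Relative error in a monomial: (δV/V)² = Σ (nᵢ · δxᵢ/xᵢ)².
  (2·δr/r)² = (2×0.0844)² = 0.0285;  (1·δh/h)² = (1×0.0452)² = 0.00204
δV/V = √(0.0305) = 0.175
V = 386 cm^3, so δV = 0.175 × 386 = 67.5 cm^3.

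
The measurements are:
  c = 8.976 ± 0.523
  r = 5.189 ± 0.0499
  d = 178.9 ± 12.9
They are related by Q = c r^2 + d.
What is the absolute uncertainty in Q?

19.7

Let p = c·r^2 = 241.7. δp/p = √((1·δc/c)² + (2·δr/r)²) = √(0.00339 + 0.000370) = 0.0614, so δp = 14.8.
Q = p + d: δQ = √(δp² + δd²) = √(220 + 166) = 19.7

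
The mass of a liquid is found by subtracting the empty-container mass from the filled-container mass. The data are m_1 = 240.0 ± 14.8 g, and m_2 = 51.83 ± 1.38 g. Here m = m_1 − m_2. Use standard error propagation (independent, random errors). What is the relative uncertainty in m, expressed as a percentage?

7.90%

Absolute uncertainties add in quadrature for a linear combination:
  (δm_1)² = 219;  (δm_2)² = 1.90
δm = √(221) = 14.9 g
m = 188.2 g, so δm/m = 14.9/188.2 = 0.0790.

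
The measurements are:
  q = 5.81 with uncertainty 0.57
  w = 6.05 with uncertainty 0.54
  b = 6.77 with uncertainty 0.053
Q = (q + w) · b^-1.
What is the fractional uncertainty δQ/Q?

0.0667

Let u = q + w = 11.9. δu = √(δq² + δw²) = √(0.325 + 0.292) = 0.785, so δu/u = 0.0662.
Q is then a monomial in u, b:
δQ/Q = √((δu/u)² + (-1·δb/b)²) = √(0.00438 + 6.13e-05) = 0.0667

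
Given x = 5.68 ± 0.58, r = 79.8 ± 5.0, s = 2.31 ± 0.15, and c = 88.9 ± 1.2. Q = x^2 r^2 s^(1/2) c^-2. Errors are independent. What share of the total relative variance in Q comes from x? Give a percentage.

70.5%

(δQ/Q)² = (2·δx/x)² + (2·δr/r)² + (½·δs/s)² + (-2·δc/c)²
  x term: (2×0.102)² = 0.0417
  r term: (2×0.0627)² = 0.0157
  s term: (0.5×0.0649)² = 0.00105
  c term: (-2×0.0135)² = 0.000729
Total = 0.0592. Share from x = 0.0417/0.0592 = 0.705.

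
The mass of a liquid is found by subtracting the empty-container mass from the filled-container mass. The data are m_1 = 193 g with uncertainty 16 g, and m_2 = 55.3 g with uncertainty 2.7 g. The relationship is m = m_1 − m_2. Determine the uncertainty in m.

For a sum/difference, combine absolute errors in quadrature:
  (δm_1)² = 256;  (δm_2)² = 7.29
δm = √(263) = 16.2 g

16.2 g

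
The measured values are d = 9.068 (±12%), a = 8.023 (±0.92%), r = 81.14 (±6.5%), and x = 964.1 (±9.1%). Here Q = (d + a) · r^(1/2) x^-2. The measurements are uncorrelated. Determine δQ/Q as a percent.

19.6%

Let u = d + a = 17.09. δu = √(δd² + δa²) = √(1.18 + 0.00545) = 1.09, so δu/u = 0.0638.
Q is then a monomial in u, r, x:
δQ/Q = √((δu/u)² + (½·δr/r)² + (-2·δx/x)²) = √(0.00407 + 0.00106 + 0.0331) = 0.196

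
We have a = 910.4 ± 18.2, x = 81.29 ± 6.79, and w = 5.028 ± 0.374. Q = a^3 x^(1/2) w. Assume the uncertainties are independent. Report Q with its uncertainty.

(3.421 ± 0.357) × 10^10

Relative error in a monomial: (δQ/Q)² = Σ (nᵢ · δxᵢ/xᵢ)².
  (3·δa/a)² = (3×0.0200)² = 0.00360;  (½·δx/x)² = (0.5×0.0835)² = 0.00174;  (1·δw/w)² = (1×0.0744)² = 0.00553
δQ/Q = √(0.0109) = 0.104
Q = 3.421e+10, so δQ = 0.104 × 3.421e+10 = 3.57e+09.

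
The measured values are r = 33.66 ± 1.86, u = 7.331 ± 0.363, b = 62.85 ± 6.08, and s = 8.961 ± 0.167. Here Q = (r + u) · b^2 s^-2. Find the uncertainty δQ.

408

Let w = r + u = 40.99. δw = √(δr² + δu²) = √(3.46 + 0.132) = 1.90, so δw/w = 0.0462.
Q is then a monomial in w, b, s:
δQ/Q = √((δw/w)² + (2·δb/b)² + (-2·δs/s)²) = √(0.00214 + 0.0374 + 0.00139) = 0.202
Q = 2016, so δQ = 0.202 × 2016 = 408.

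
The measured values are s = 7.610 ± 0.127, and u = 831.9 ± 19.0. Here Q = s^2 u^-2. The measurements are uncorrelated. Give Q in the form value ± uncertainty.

(8.368 ± 0.473) × 10^-5

For a monomial Q ∝ s^2, u^-2, fractional errors add in quadrature:
  (2·δs/s)² = (2×0.0167)² = 0.00111;  (-2·δu/u)² = (-2×0.0228)² = 0.00209
δQ/Q = √(0.00320) = 0.0566
Q = 8.368e-05, so δQ = 0.0566 × 8.368e-05 = 4.73e-06.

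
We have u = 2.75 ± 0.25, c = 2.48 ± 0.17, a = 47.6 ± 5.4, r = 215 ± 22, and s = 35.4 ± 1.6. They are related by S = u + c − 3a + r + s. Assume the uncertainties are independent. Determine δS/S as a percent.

For a sum/difference, combine absolute errors in quadrature:
  (δu)² = 0.0625;  (δc)² = 0.0289;  (3·δa)² = 262;  (δr)² = 484;  (δs)² = 2.56
δS = √(749) = 27.4
S = 113, so δS/S = 27.4/113 = 0.243.

24.3%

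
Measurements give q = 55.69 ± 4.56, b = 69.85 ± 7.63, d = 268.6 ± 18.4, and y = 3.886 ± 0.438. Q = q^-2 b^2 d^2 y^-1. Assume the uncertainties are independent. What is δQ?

For a monomial Q ∝ q^-2, b^2, d^2, y^-1, fractional errors add in quadrature:
  (-2·δq/q)² = (-2×0.0819)² = 0.0268;  (2·δb/b)² = (2×0.109)² = 0.0477;  (2·δd/d)² = (2×0.0685)² = 0.0188;  (-1·δy/y)² = (-1×0.113)² = 0.0127
δQ/Q = √(0.106) = 0.326
Q = 29210, so δQ = 0.326 × 29210 = 9510.

9510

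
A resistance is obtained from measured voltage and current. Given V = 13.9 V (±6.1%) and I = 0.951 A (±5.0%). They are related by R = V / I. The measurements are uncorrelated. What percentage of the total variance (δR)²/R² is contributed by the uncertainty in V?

59.8%

(δR/R)² = (1·δV/V)² + (-1·δI/I)²
  V term: (1×0.0610)² = 0.00372
  I term: (-1×0.0500)² = 0.00250
Total = 0.00622. Share from V = 0.00372/0.00622 = 0.598.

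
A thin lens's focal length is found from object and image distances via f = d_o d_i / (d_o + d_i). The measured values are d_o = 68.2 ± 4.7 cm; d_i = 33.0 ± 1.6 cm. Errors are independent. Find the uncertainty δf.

∂f/∂d_o = (d_i/(d_o+d_i))² = 0.106;  ∂f/∂d_i = (d_o/(d_o+d_i))² = 0.454
δf = √((∂f/∂d_o · δd_o)² + (∂f/∂d_i · δd_i)²) = √(0.250 + 0.528) = 0.882 cm

0.882 cm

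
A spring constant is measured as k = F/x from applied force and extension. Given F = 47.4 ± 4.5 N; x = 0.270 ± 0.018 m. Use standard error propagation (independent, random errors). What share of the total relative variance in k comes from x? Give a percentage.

33.0%

(δk/k)² = (1·δF/F)² + (-1·δx/x)²
  F term: (1×0.0949)² = 0.00901
  x term: (-1×0.0667)² = 0.00444
Total = 0.0135. Share from x = 0.00444/0.0135 = 0.330.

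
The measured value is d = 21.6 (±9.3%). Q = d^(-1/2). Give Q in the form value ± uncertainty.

0.215 ± 0.0100

Relative error in a monomial: (δQ/Q)² = Σ (nᵢ · δxᵢ/xᵢ)².
  (−½·δd/d)² = (-0.5×0.0930)² = 0.00216
δQ/Q = √(0.00216) = 0.0465
Q = 0.215, so δQ = 0.0465 × 0.215 = 0.0100.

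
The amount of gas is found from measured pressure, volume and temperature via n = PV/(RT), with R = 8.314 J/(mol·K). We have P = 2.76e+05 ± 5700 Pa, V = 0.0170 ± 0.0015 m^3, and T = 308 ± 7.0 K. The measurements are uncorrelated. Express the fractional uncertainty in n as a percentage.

Each factor contributes (exponent × relative error)² to (δn/n)²:
  (1·δP/P)² = (1×0.0207)² = 0.000427;  (1·δV/V)² = (1×0.0882)² = 0.00779;  (-1·δT/T)² = (-1×0.0227)² = 0.000517
δn/n = √(0.00873) = 0.0934

9.34%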